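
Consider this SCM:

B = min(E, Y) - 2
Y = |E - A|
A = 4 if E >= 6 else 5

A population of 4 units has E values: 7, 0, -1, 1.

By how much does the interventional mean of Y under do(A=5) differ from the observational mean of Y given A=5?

Every unit gets A=5 under the intervention. Y values become 2, 5, 6, 4; E[Y|do(A=5)] = 4.25.
Observing A=5 restricts to units where A's equation naturally yields 5: E ∈ {0, -1, 1}. In that subpopulation Y = 5, 6, 4, mean 5.
Difference = 4.25 − 5 = -0.75.

-0.75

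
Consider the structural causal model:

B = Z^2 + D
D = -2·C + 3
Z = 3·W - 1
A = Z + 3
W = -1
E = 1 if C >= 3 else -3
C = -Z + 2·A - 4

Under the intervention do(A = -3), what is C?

The intervention breaks the incoming arrows to A: A = Z + 3 no longer applies, and A = -3.
Z = 3·W - 1  [with W=-1]  = -4
C = -Z + 2·A - 4  [with Z=-4, A=-3]  = -6

-6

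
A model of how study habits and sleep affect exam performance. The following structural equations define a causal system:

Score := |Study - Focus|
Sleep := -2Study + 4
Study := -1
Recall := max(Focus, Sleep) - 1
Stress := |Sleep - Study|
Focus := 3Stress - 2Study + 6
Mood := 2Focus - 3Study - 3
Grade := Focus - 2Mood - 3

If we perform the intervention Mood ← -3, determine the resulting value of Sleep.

do(Mood=-3) replaces the equation Mood := 2Focus - 3Study - 3 with the constant Mood = -3.
Sleep is not downstream of the intervention, so its value is determined by the original equations.
Sleep = -2Study + 4  [with Study=-1]  = 6

6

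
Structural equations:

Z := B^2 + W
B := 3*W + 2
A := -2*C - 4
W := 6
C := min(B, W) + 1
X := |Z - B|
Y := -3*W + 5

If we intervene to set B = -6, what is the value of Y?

Under do(B=-6), the mechanism B := 3*W + 2 is discarded; B is fixed at -6.
Since Y is not a descendant of the intervened variable, it is unaffected.
Y = -3*W + 5  [with W=6]  = -13

-13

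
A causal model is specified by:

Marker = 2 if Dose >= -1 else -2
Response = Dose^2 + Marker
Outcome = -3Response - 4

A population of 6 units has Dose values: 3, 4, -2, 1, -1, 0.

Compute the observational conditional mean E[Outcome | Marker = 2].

Observing Marker=2 restricts to units where Marker's equation naturally yields 2: Dose ∈ {3, 4, 1, -1, 0}. In that subpopulation Outcome = -37, -58, -13, -13, -10, mean -26.2.

-26.2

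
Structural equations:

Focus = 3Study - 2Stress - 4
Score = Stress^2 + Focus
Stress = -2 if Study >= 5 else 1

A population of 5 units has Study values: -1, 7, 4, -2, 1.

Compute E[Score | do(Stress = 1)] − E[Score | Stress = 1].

3.9

Under do(Stress=1), Stress's equation is replaced by Stress=1 for every unit. Per-unit Score: -8, 16, 7, -11, -2. Mean = 0.4.
E[Score|Stress=1] averages over only the 4 units with Stress=1 (Study = -1, 4, -2, 1): Score = -8, 7, -11, -2, mean -3.5.
Difference = 0.4 − (-3.5) = 3.9.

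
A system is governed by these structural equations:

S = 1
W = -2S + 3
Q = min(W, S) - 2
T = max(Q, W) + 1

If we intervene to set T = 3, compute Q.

-1

Under do(T=3), the mechanism T = max(Q, W) + 1 is discarded; T is fixed at 3.
Since Q is not a descendant of the intervened variable, it is unaffected.
W = -2S + 3  [with S=1]  = 1
Q = min(W, S) - 2  [with W=1, S=1]  = -1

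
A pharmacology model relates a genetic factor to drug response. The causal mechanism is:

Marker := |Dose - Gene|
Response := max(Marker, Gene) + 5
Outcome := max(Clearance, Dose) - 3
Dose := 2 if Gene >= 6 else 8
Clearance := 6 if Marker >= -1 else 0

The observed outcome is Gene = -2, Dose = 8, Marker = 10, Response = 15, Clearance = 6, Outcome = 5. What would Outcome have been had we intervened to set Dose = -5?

Under do(Dose=-5), the mechanism Dose := 2 if Gene >= 6 else 8 is discarded; Dose is fixed at -5.
Marker = |Dose - Gene|  [with Dose=-5, Gene=-2]  = 3
Clearance = 6 if Marker >= -1 else 0  [with Marker=3]  = 6
Outcome = max(Clearance, Dose) - 3  [with Clearance=6, Dose=-5]  = 3

3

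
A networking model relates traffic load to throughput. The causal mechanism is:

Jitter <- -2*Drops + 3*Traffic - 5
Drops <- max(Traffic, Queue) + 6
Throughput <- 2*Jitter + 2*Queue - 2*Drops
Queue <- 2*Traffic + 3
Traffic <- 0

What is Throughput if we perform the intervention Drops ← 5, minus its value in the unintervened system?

do(Drops=5) replaces the equation Drops <- max(Traffic, Queue) + 6 with the constant Drops = 5.
Queue = 2*Traffic + 3  [with Traffic=0]  = 3
Jitter = -2*Drops + 3*Traffic - 5  [with Drops=5, Traffic=0]  = -15
Throughput = 2*Jitter + 2*Queue - 2*Drops  [with Jitter=-15, Queue=3, Drops=5]  = -34
Without intervention: Queue = 2*Traffic + 3  [with Traffic=0]  = 3; Drops = max(Traffic, Queue) + 6  [with Traffic=0, Queue=3]  = 9; Jitter = -2*Drops + 3*Traffic - 5  [with Drops=9, Traffic=0]  = -23; Throughput = 2*Jitter + 2*Queue - 2*Drops  [with Jitter=-23, Queue=3, Drops=9]  = -58.
Change = -34 − (-58) = 24.

24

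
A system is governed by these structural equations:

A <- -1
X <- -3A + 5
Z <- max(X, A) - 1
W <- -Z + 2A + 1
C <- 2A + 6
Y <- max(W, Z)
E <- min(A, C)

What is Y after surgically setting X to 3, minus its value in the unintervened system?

Under do(X=3), the mechanism X <- -3A + 5 is discarded; X is fixed at 3.
Z = max(X, A) - 1  [with X=3, A=-1]  = 2
W = -Z + 2A + 1  [with Z=2, A=-1]  = -3
Y = max(W, Z)  [with W=-3, Z=2]  = 2
Without intervention: X = -3A + 5  [with A=-1]  = 8; Z = max(X, A) - 1  [with X=8, A=-1]  = 7; W = -Z + 2A + 1  [with Z=7, A=-1]  = -8; Y = max(W, Z)  [with W=-8, Z=7]  = 7.
Change = 2 − 7 = -5.

-5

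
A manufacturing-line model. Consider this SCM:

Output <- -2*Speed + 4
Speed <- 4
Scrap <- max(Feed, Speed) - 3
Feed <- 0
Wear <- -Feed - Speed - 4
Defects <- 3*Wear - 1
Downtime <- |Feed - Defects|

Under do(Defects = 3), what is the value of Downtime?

3

The intervention breaks the incoming arrows to Defects: Defects <- 3*Wear - 1 no longer applies, and Defects = 3.
Downtime = |Feed - Defects|  [with Feed=0, Defects=3]  = 3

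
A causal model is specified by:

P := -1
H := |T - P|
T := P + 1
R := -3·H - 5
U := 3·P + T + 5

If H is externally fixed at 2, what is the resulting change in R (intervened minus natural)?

-3

Intervening sets H = 2 and removes its equation (H := |T - P|).
R = -3·H - 5  [with H=2]  = -11
Without intervention: T = P + 1  [with P=-1]  = 0; H = |T - P|  [with T=0, P=-1]  = 1; R = -3·H - 5  [with H=1]  = -8.
Change = -11 − (-8) = -3.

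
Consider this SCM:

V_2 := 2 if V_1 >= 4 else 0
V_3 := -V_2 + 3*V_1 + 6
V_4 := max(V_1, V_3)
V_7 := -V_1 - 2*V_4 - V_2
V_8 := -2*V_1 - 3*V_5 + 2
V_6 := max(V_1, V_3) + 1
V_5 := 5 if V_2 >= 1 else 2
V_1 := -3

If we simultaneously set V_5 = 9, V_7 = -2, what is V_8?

Under do(V_5 = 9, V_7 = -2), each intervened variable's structural equation is replaced by its fixed value.
V_8 = -2*V_1 - 3*V_5 + 2  [with V_1=-3, V_5=9]  = -19

-19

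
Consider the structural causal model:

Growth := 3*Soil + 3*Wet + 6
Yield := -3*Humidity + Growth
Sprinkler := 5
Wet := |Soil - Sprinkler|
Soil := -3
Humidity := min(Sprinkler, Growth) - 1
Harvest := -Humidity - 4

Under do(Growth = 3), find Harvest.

The intervention breaks the incoming arrows to Growth: Growth := 3*Soil + 3*Wet + 6 no longer applies, and Growth = 3.
Humidity = min(Sprinkler, Growth) - 1  [with Sprinkler=5, Growth=3]  = 2
Harvest = -Humidity - 4  [with Humidity=2]  = -6

-6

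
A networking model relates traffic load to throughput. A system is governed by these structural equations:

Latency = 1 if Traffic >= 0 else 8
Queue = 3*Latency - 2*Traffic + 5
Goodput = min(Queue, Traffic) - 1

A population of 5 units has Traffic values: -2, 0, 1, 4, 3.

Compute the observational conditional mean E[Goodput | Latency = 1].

-0.25

E[Goodput|Latency=1] averages over only the 4 units with Latency=1 (Traffic = 0, 1, 4, 3): Goodput = -1, 0, -1, 1, mean -0.25.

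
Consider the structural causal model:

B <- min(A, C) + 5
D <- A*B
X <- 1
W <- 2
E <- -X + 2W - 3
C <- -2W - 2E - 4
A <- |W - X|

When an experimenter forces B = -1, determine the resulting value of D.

-1

Intervening sets B = -1 and removes its equation (B <- min(A, C) + 5).
A = |W - X|  [with W=2, X=1]  = 1
D = A*B  [with A=1, B=-1]  = -1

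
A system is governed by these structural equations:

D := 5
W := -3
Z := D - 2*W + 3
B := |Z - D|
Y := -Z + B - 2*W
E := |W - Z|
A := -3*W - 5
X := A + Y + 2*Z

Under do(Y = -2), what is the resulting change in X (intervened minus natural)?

-3

do(Y=-2) replaces the equation Y := -Z + B - 2*W with the constant Y = -2.
Z = D - 2*W + 3  [with D=5, W=-3]  = 14
A = -3*W - 5  [with W=-3]  = 4
X = A + Y + 2*Z  [with A=4, Y=-2, Z=14]  = 30
Without intervention: Z = D - 2*W + 3  [with D=5, W=-3]  = 14; B = |Z - D|  [with Z=14, D=5]  = 9; Y = -Z + B - 2*W  [with Z=14, B=9, W=-3]  = 1; A = -3*W - 5  [with W=-3]  = 4; X = A + Y + 2*Z  [with A=4, Y=1, Z=14]  = 33.
Change = 30 − 33 = -3.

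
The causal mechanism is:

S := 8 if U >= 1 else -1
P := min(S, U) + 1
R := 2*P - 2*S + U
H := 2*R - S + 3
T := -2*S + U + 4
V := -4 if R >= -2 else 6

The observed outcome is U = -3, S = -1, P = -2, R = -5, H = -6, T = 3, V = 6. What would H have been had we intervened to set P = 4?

do(P=4) replaces the equation P := min(S, U) + 1 with the constant P = 4.
S = 8 if U >= 1 else -1  [with U=-3]  = -1
R = 2*P - 2*S + U  [with P=4, S=-1, U=-3]  = 7
H = 2*R - S + 3  [with R=7, S=-1]  = 18

18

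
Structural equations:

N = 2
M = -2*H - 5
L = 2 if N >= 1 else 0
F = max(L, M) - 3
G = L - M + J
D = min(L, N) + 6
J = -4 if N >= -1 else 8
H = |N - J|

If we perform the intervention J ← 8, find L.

Under do(J=8), the mechanism J = -4 if N >= -1 else 8 is discarded; J is fixed at 8.
Since L is not a descendant of the intervened variable, it is unaffected.
L = 2 if N >= 1 else 0  [with N=2]  = 2

2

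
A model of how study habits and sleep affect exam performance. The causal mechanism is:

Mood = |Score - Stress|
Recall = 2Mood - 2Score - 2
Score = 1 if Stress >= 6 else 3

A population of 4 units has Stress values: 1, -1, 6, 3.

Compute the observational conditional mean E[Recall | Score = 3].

-4

Conditioning on Score=3 selects the 3 unit(s) with Stress ∈ {1, -1, 3}. Their Recall values: -4, 0, -8. Mean = -4.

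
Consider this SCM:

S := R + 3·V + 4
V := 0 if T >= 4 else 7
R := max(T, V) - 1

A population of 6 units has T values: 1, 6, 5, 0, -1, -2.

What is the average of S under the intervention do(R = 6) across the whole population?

Every unit gets R=6 under the intervention. S values become 31, 10, 10, 31, 31, 31; E[S|do(R=6)] = 24.

24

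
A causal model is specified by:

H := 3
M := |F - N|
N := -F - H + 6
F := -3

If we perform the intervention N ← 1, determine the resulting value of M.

4

The intervention breaks the incoming arrows to N: N := -F - H + 6 no longer applies, and N = 1.
M = |F - N|  [with F=-3, N=1]  = 4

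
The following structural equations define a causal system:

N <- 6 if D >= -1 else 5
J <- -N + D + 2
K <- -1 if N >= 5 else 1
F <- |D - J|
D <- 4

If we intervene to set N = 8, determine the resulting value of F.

6

Under do(N=8), the mechanism N <- 6 if D >= -1 else 5 is discarded; N is fixed at 8.
J = -N + D + 2  [with N=8, D=4]  = -2
F = |D - J|  [with D=4, J=-2]  = 6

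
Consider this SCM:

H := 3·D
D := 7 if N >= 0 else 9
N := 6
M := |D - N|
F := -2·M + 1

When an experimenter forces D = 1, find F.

do(D=1) replaces the equation D := 7 if N >= 0 else 9 with the constant D = 1.
M = |D - N|  [with D=1, N=6]  = 5
F = -2·M + 1  [with M=5]  = -9

-9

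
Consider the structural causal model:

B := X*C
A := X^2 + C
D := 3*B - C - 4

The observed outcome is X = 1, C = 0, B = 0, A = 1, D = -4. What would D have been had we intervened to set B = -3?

-13

do(B=-3) replaces the equation B := X*C with the constant B = -3.
D = 3*B - C - 4  [with B=-3, C=0]  = -13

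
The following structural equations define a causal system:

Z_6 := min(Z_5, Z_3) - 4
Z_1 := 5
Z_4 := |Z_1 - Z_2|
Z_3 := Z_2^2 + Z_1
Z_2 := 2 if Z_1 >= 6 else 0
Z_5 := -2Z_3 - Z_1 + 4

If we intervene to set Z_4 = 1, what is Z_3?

5

Under do(Z_4=1), the mechanism Z_4 := |Z_1 - Z_2| is discarded; Z_4 is fixed at 1.
Since Z_3 is not a descendant of the intervened variable, it is unaffected.
Z_2 = 2 if Z_1 >= 6 else 0  [with Z_1=5]  = 0
Z_3 = Z_2^2 + Z_1  [with Z_2=0, Z_1=5]  = 5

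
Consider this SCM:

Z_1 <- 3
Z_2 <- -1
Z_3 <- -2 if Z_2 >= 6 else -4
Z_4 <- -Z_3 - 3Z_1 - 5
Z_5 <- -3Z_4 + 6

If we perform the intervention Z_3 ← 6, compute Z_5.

do(Z_3=6) replaces the equation Z_3 <- -2 if Z_2 >= 6 else -4 with the constant Z_3 = 6.
Z_4 = -Z_3 - 3Z_1 - 5  [with Z_3=6, Z_1=3]  = -20
Z_5 = -3Z_4 + 6  [with Z_4=-20]  = 66

66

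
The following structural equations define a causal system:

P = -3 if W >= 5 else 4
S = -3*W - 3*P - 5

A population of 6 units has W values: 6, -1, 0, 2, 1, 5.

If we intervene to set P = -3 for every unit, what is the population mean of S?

do(P=-3) breaks P's dependence on W. With P=-3 fixed, S across the units is -14, 7, 4, -2, 1, -11, mean -2.5.

-2.5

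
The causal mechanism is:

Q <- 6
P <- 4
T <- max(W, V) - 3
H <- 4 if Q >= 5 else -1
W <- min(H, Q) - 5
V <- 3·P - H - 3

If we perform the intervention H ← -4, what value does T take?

The intervention breaks the incoming arrows to H: H <- 4 if Q >= 5 else -1 no longer applies, and H = -4.
W = min(H, Q) - 5  [with H=-4, Q=6]  = -9
V = 3·P - H - 3  [with P=4, H=-4]  = 13
T = max(W, V) - 3  [with W=-9, V=13]  = 10

10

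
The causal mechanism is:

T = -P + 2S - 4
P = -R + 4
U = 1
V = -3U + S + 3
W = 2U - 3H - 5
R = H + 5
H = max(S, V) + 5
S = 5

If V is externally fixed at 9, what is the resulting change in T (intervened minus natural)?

4

The intervention breaks the incoming arrows to V: V = -3U + S + 3 no longer applies, and V = 9.
H = max(S, V) + 5  [with S=5, V=9]  = 14
R = H + 5  [with H=14]  = 19
P = -R + 4  [with R=19]  = -15
T = -P + 2S - 4  [with P=-15, S=5]  = 21
Without intervention: V = -3U + S + 3  [with U=1, S=5]  = 5; H = max(S, V) + 5  [with S=5, V=5]  = 10; R = H + 5  [with H=10]  = 15; P = -R + 4  [with R=15]  = -11; T = -P + 2S - 4  [with P=-11, S=5]  = 17.
Change = 21 − 17 = 4.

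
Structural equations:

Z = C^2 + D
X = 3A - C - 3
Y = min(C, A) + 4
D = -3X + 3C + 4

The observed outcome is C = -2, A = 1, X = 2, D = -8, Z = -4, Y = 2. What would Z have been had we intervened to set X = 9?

do(X=9) replaces the equation X = 3A - C - 3 with the constant X = 9.
D = -3X + 3C + 4  [with X=9, C=-2]  = -29
Z = C^2 + D  [with C=-2, D=-29]  = -25

-25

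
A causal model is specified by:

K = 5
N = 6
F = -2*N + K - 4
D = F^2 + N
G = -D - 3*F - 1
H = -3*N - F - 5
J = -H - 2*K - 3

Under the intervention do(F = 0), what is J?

The intervention breaks the incoming arrows to F: F = -2*N + K - 4 no longer applies, and F = 0.
H = -3*N - F - 5  [with N=6, F=0]  = -23
J = -H - 2*K - 3  [with H=-23, K=5]  = 10

10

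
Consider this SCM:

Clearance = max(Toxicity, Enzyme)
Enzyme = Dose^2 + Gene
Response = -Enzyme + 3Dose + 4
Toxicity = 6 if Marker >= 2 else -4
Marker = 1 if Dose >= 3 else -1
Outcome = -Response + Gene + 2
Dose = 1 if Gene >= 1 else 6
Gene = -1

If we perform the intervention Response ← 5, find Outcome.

do(Response=5) replaces the equation Response = -Enzyme + 3Dose + 4 with the constant Response = 5.
Outcome = -Response + Gene + 2  [with Response=5, Gene=-1]  = -4

-4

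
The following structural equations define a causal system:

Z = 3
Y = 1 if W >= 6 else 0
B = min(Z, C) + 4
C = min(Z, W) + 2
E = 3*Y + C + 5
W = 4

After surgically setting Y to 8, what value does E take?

Under do(Y=8), the mechanism Y = 1 if W >= 6 else 0 is discarded; Y is fixed at 8.
C = min(Z, W) + 2  [with Z=3, W=4]  = 5
E = 3*Y + C + 5  [with Y=8, C=5]  = 34

34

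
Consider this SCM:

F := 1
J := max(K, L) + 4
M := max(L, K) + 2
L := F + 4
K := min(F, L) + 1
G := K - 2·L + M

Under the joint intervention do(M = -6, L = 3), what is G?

The joint intervention fixes M = -6, L = 3, removing each variable's own equation.
K = min(F, L) + 1  [with F=1, L=3]  = 2
G = K - 2·L + M  [with K=2, L=3, M=-6]  = -10

-10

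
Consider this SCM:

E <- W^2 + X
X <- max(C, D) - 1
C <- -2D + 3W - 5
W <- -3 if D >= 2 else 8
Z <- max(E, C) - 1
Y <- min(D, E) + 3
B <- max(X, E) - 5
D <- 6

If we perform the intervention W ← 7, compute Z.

53

Under do(W=7), the mechanism W <- -3 if D >= 2 else 8 is discarded; W is fixed at 7.
C = -2D + 3W - 5  [with D=6, W=7]  = 4
X = max(C, D) - 1  [with C=4, D=6]  = 5
E = W^2 + X  [with W=7, X=5]  = 54
Z = max(E, C) - 1  [with E=54, C=4]  = 53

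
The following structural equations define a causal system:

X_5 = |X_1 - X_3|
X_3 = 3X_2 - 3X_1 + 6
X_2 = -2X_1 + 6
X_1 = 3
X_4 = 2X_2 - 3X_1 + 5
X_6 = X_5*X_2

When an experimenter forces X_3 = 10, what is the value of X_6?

The intervention breaks the incoming arrows to X_3: X_3 = 3X_2 - 3X_1 + 6 no longer applies, and X_3 = 10.
X_2 = -2X_1 + 6  [with X_1=3]  = 0
X_5 = |X_1 - X_3|  [with X_1=3, X_3=10]  = 7
X_6 = X_5*X_2  [with X_5=7, X_2=0]  = 0

0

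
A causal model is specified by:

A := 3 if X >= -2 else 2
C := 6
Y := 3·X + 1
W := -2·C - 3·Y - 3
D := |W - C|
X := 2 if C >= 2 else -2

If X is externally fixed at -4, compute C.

Under do(X=-4), the mechanism X := 2 if C >= 2 else -2 is discarded; X is fixed at -4.
C is not downstream of the intervention, so its value is determined by the original equations.

6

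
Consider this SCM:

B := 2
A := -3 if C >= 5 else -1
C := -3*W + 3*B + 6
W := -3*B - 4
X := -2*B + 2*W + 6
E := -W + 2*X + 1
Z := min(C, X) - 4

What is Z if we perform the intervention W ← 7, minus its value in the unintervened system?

do(W=7) replaces the equation W := -3*B - 4 with the constant W = 7.
X = -2*B + 2*W + 6  [with B=2, W=7]  = 16
C = -3*W + 3*B + 6  [with W=7, B=2]  = -9
Z = min(C, X) - 4  [with C=-9, X=16]  = -13
Without intervention: W = -3*B - 4  [with B=2]  = -10; X = -2*B + 2*W + 6  [with B=2, W=-10]  = -18; C = -3*W + 3*B + 6  [with W=-10, B=2]  = 42; Z = min(C, X) - 4  [with C=42, X=-18]  = -22.
Change = -13 − (-22) = 9.

9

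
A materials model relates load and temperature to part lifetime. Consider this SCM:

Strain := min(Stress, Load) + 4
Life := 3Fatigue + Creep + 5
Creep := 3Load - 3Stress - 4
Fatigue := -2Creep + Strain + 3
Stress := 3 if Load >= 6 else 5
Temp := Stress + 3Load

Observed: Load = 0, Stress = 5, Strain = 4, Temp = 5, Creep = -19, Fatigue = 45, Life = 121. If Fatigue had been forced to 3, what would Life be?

Intervening sets Fatigue = 3 and removes its equation (Fatigue := -2Creep + Strain + 3).
Stress = 3 if Load >= 6 else 5  [with Load=0]  = 5
Creep = 3Load - 3Stress - 4  [with Load=0, Stress=5]  = -19
Life = 3Fatigue + Creep + 5  [with Fatigue=3, Creep=-19]  = -5

-5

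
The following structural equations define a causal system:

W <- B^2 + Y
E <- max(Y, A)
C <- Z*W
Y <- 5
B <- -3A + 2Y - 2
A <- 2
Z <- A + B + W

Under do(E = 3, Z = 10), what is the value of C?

90

Setting E = 3, Z = 10 by intervention discards those variables' equations.
B = -3A + 2Y - 2  [with A=2, Y=5]  = 2
W = B^2 + Y  [with B=2, Y=5]  = 9
C = Z*W  [with Z=10, W=9]  = 90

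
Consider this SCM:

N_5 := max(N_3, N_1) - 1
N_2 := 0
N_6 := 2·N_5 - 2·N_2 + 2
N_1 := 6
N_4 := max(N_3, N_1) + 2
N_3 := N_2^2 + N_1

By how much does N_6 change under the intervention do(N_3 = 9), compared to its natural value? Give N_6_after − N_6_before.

6

The intervention breaks the incoming arrows to N_3: N_3 := N_2^2 + N_1 no longer applies, and N_3 = 9.
N_5 = max(N_3, N_1) - 1  [with N_3=9, N_1=6]  = 8
N_6 = 2·N_5 - 2·N_2 + 2  [with N_5=8, N_2=0]  = 18
Without intervention: N_3 = N_2^2 + N_1  [with N_2=0, N_1=6]  = 6; N_5 = max(N_3, N_1) - 1  [with N_3=6, N_1=6]  = 5; N_6 = 2·N_5 - 2·N_2 + 2  [with N_5=5, N_2=0]  = 12.
Change = 18 − 12 = 6.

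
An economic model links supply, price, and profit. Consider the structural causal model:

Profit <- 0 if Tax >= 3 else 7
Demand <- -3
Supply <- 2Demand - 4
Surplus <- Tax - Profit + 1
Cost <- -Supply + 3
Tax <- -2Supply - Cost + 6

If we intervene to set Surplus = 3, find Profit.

do(Surplus=3) replaces the equation Surplus <- Tax - Profit + 1 with the constant Surplus = 3.
Since Profit is not a descendant of the intervened variable, it is unaffected.
Supply = 2Demand - 4  [with Demand=-3]  = -10
Cost = -Supply + 3  [with Supply=-10]  = 13
Tax = -2Supply - Cost + 6  [with Supply=-10, Cost=13]  = 13
Profit = 0 if Tax >= 3 else 7  [with Tax=13]  = 0

0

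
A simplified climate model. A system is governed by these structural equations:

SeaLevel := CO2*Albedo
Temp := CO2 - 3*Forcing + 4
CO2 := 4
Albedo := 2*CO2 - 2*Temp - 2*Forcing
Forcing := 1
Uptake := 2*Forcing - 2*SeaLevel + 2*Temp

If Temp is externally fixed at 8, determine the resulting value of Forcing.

1

Under do(Temp=8), the mechanism Temp := CO2 - 3*Forcing + 4 is discarded; Temp is fixed at 8.
Since Forcing is not a descendant of the intervened variable, it is unaffected.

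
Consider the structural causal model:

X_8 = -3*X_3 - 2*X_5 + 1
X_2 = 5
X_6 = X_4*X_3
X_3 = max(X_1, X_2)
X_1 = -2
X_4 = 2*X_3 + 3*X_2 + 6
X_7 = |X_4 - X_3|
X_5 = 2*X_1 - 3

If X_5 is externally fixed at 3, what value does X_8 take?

-20

do(X_5=3) replaces the equation X_5 = 2*X_1 - 3 with the constant X_5 = 3.
X_3 = max(X_1, X_2)  [with X_1=-2, X_2=5]  = 5
X_8 = -3*X_3 - 2*X_5 + 1  [with X_3=5, X_5=3]  = -20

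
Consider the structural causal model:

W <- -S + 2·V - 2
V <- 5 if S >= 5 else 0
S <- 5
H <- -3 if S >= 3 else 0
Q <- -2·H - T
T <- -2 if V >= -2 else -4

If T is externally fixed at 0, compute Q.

Under do(T=0), the mechanism T <- -2 if V >= -2 else -4 is discarded; T is fixed at 0.
H = -3 if S >= 3 else 0  [with S=5]  = -3
Q = -2·H - T  [with H=-3, T=0]  = 6

6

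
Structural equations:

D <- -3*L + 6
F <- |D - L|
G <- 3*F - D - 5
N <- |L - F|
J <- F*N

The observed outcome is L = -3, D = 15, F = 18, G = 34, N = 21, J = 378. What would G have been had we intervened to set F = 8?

4

The intervention breaks the incoming arrows to F: F <- |D - L| no longer applies, and F = 8.
D = -3*L + 6  [with L=-3]  = 15
G = 3*F - D - 5  [with F=8, D=15]  = 4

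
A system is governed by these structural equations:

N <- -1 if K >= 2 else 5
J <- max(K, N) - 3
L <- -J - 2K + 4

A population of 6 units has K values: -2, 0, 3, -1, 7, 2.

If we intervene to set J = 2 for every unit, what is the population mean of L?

do(J=2) breaks J's dependence on K. With J=2 fixed, L across the units is 6, 2, -4, 4, -12, -2, mean -1.

-1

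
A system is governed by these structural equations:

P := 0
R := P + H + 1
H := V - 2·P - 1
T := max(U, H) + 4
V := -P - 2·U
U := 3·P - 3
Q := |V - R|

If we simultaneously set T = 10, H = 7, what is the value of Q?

Under do(T = 10, H = 7), each intervened variable's structural equation is replaced by its fixed value.
U = 3·P - 3  [with P=0]  = -3
V = -P - 2·U  [with P=0, U=-3]  = 6
R = P + H + 1  [with P=0, H=7]  = 8
Q = |V - R|  [with V=6, R=8]  = 2

2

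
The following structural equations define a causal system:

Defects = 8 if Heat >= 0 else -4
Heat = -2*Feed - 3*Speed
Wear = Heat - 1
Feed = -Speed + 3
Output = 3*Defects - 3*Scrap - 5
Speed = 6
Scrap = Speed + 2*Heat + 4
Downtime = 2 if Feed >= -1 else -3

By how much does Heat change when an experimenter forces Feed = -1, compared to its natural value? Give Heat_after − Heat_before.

-4

The intervention breaks the incoming arrows to Feed: Feed = -Speed + 3 no longer applies, and Feed = -1.
Heat = -2*Feed - 3*Speed  [with Feed=-1, Speed=6]  = -16
Without intervention: Feed = -Speed + 3  [with Speed=6]  = -3; Heat = -2*Feed - 3*Speed  [with Feed=-3, Speed=6]  = -12.
Change = -16 − (-12) = -4.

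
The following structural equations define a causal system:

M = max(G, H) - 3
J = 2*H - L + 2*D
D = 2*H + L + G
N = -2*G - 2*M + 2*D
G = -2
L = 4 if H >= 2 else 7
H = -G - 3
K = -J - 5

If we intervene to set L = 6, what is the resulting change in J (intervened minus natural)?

-1

The intervention breaks the incoming arrows to L: L = 4 if H >= 2 else 7 no longer applies, and L = 6.
H = -G - 3  [with G=-2]  = -1
D = 2*H + L + G  [with H=-1, L=6, G=-2]  = 2
J = 2*H - L + 2*D  [with H=-1, L=6, D=2]  = -4
Without intervention: H = -G - 3  [with G=-2]  = -1; L = 4 if H >= 2 else 7  [with H=-1]  = 7; D = 2*H + L + G  [with H=-1, L=7, G=-2]  = 3; J = 2*H - L + 2*D  [with H=-1, L=7, D=3]  = -3.
Change = -4 − (-3) = -1.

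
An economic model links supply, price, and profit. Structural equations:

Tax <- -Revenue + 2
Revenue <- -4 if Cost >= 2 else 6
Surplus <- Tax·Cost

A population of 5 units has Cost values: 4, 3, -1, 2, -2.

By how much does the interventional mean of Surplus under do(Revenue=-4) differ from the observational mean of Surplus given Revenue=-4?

The intervention sets Revenue=-4 in all 5 units regardless of Cost. Recomputing Surplus per unit gives 24, 18, -6, 12, -12; average 7.2.
Observing Revenue=-4 restricts to units where Revenue's equation naturally yields -4: Cost ∈ {4, 3, 2}. In that subpopulation Surplus = 24, 18, 12, mean 18.
Difference = 7.2 − 18 = -10.8.

-10.8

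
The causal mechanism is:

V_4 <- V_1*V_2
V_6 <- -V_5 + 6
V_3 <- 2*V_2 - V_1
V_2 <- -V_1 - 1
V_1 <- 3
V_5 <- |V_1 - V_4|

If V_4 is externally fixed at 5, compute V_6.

4

Under do(V_4=5), the mechanism V_4 <- V_1*V_2 is discarded; V_4 is fixed at 5.
V_5 = |V_1 - V_4|  [with V_1=3, V_4=5]  = 2
V_6 = -V_5 + 6  [with V_5=2]  = 4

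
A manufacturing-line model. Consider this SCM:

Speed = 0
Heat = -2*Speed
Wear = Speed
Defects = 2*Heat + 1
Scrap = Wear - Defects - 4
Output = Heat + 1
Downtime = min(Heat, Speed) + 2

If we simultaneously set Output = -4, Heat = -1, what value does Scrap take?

The joint intervention fixes Output = -4, Heat = -1, removing each variable's own equation.
Wear = Speed  [with Speed=0]  = 0
Defects = 2*Heat + 1  [with Heat=-1]  = -1
Scrap = Wear - Defects - 4  [with Wear=0, Defects=-1]  = -3

-3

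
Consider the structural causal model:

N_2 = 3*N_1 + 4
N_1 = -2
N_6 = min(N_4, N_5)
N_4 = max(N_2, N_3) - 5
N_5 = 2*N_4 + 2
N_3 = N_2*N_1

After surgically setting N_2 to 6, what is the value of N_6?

Under do(N_2=6), the mechanism N_2 = 3*N_1 + 4 is discarded; N_2 is fixed at 6.
N_3 = N_2*N_1  [with N_2=6, N_1=-2]  = -12
N_4 = max(N_2, N_3) - 5  [with N_2=6, N_3=-12]  = 1
N_5 = 2*N_4 + 2  [with N_4=1]  = 4
N_6 = min(N_4, N_5)  [with N_4=1, N_5=4]  = 1

1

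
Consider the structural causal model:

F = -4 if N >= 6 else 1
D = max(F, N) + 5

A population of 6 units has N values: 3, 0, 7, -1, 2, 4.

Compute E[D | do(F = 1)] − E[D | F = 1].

Every unit gets F=1 under the intervention. D values become 8, 6, 12, 6, 7, 9; E[D|do(F=1)] = 8.
E[D|F=1] averages over only the 5 units with F=1 (N = 3, 0, -1, 2, 4): D = 8, 6, 6, 7, 9, mean 7.2.
Difference = 8 − 7.2 = 0.8.

0.8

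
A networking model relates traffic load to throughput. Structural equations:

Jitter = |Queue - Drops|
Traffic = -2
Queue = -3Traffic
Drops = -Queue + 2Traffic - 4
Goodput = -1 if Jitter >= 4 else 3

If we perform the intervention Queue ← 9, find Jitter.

Under do(Queue=9), the mechanism Queue = -3Traffic is discarded; Queue is fixed at 9.
Drops = -Queue + 2Traffic - 4  [with Queue=9, Traffic=-2]  = -17
Jitter = |Queue - Drops|  [with Queue=9, Drops=-17]  = 26

26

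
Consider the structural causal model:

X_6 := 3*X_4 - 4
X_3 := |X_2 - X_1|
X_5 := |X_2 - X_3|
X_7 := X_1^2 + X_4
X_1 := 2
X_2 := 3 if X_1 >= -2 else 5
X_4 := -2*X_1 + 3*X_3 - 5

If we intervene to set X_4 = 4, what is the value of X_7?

8

The intervention breaks the incoming arrows to X_4: X_4 := -2*X_1 + 3*X_3 - 5 no longer applies, and X_4 = 4.
X_7 = X_1^2 + X_4  [with X_1=2, X_4=4]  = 8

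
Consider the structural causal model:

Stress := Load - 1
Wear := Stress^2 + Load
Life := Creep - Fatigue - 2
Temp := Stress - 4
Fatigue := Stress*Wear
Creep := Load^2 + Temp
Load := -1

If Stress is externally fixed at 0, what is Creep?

-3

Under do(Stress=0), the mechanism Stress := Load - 1 is discarded; Stress is fixed at 0.
Temp = Stress - 4  [with Stress=0]  = -4
Creep = Load^2 + Temp  [with Load=-1, Temp=-4]  = -3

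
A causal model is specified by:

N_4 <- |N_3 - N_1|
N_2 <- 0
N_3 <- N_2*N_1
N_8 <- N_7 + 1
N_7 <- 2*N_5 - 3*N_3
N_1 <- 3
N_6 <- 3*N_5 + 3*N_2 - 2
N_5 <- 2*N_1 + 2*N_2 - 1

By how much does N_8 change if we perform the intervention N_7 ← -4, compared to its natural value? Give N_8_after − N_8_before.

-14

do(N_7=-4) replaces the equation N_7 <- 2*N_5 - 3*N_3 with the constant N_7 = -4.
N_8 = N_7 + 1  [with N_7=-4]  = -3
Without intervention: N_3 = N_2*N_1  [with N_2=0, N_1=3]  = 0; N_5 = 2*N_1 + 2*N_2 - 1  [with N_1=3, N_2=0]  = 5; N_7 = 2*N_5 - 3*N_3  [with N_5=5, N_3=0]  = 10; N_8 = N_7 + 1  [with N_7=10]  = 11.
Change = -3 − 11 = -14.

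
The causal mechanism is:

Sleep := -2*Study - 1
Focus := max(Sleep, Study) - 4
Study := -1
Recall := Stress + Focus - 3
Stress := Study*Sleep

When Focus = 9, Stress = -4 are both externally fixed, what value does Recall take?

The joint intervention fixes Focus = 9, Stress = -4, removing each variable's own equation.
Recall = Stress + Focus - 3  [with Stress=-4, Focus=9]  = 2

2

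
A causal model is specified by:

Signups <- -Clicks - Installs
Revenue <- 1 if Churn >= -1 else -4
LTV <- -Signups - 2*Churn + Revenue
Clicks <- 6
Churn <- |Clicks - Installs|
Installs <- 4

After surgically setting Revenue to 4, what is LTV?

The intervention breaks the incoming arrows to Revenue: Revenue <- 1 if Churn >= -1 else -4 no longer applies, and Revenue = 4.
Signups = -Clicks - Installs  [with Clicks=6, Installs=4]  = -10
Churn = |Clicks - Installs|  [with Clicks=6, Installs=4]  = 2
LTV = -Signups - 2*Churn + Revenue  [with Signups=-10, Churn=2, Revenue=4]  = 10

10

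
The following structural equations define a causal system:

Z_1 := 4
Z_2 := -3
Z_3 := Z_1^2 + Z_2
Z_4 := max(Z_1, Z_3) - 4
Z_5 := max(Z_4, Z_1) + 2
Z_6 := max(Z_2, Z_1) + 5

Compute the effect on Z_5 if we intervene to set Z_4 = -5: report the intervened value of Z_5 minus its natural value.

-5

Intervening sets Z_4 = -5 and removes its equation (Z_4 := max(Z_1, Z_3) - 4).
Z_5 = max(Z_4, Z_1) + 2  [with Z_4=-5, Z_1=4]  = 6
Without intervention: Z_3 = Z_1^2 + Z_2  [with Z_1=4, Z_2=-3]  = 13; Z_4 = max(Z_1, Z_3) - 4  [with Z_1=4, Z_3=13]  = 9; Z_5 = max(Z_4, Z_1) + 2  [with Z_4=9, Z_1=4]  = 11.
Change = 6 − 11 = -5.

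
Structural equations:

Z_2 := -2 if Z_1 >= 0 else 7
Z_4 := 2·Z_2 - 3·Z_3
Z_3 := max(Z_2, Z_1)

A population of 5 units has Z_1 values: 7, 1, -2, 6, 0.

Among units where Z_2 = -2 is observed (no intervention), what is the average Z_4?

Observing Z_2=-2 restricts to units where Z_2's equation naturally yields -2: Z_1 ∈ {7, 1, 6, 0}. In that subpopulation Z_4 = -25, -7, -22, -4, mean -14.5.

-14.5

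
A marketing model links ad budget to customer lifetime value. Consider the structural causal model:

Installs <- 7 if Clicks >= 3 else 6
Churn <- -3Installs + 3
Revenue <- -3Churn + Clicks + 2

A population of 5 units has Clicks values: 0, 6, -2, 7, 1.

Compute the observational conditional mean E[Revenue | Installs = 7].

62.5

Observing Installs=7 restricts to units where Installs's equation naturally yields 7: Clicks ∈ {6, 7}. In that subpopulation Revenue = 62, 63, mean 62.5.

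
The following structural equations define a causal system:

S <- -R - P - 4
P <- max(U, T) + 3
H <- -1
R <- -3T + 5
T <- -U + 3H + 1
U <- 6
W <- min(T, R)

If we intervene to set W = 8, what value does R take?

The intervention breaks the incoming arrows to W: W <- min(T, R) no longer applies, and W = 8.
R is not downstream of the intervention, so its value is determined by the original equations.
T = -U + 3H + 1  [with U=6, H=-1]  = -8
R = -3T + 5  [with T=-8]  = 29

29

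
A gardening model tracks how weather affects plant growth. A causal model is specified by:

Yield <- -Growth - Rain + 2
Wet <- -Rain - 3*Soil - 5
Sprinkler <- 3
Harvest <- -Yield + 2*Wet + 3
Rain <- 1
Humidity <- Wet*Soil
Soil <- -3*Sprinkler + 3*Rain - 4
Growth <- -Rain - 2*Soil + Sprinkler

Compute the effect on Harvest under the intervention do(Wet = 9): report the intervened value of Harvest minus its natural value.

-30

do(Wet=9) replaces the equation Wet <- -Rain - 3*Soil - 5 with the constant Wet = 9.
Soil = -3*Sprinkler + 3*Rain - 4  [with Sprinkler=3, Rain=1]  = -10
Growth = -Rain - 2*Soil + Sprinkler  [with Rain=1, Soil=-10, Sprinkler=3]  = 22
Yield = -Growth - Rain + 2  [with Growth=22, Rain=1]  = -21
Harvest = -Yield + 2*Wet + 3  [with Yield=-21, Wet=9]  = 42
Without intervention: Soil = -3*Sprinkler + 3*Rain - 4  [with Sprinkler=3, Rain=1]  = -10; Wet = -Rain - 3*Soil - 5  [with Rain=1, Soil=-10]  = 24; Growth = -Rain - 2*Soil + Sprinkler  [with Rain=1, Soil=-10, Sprinkler=3]  = 22; Yield = -Growth - Rain + 2  [with Growth=22, Rain=1]  = -21; Harvest = -Yield + 2*Wet + 3  [with Yield=-21, Wet=24]  = 72.
Change = 42 − 72 = -30.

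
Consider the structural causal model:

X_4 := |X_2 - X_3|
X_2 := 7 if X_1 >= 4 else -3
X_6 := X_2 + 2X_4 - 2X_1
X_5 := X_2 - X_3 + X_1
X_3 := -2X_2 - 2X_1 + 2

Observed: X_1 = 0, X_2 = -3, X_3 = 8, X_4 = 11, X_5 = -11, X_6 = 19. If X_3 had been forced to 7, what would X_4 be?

The intervention breaks the incoming arrows to X_3: X_3 := -2X_2 - 2X_1 + 2 no longer applies, and X_3 = 7.
X_2 = 7 if X_1 >= 4 else -3  [with X_1=0]  = -3
X_4 = |X_2 - X_3|  [with X_2=-3, X_3=7]  = 10

10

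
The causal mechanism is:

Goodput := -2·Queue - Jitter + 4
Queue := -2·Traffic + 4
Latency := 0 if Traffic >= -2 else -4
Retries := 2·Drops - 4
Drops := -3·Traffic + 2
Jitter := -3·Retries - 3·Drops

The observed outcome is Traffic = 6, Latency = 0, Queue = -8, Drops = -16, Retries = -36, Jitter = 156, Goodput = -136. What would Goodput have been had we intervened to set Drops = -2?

The intervention breaks the incoming arrows to Drops: Drops := -3·Traffic + 2 no longer applies, and Drops = -2.
Queue = -2·Traffic + 4  [with Traffic=6]  = -8
Retries = 2·Drops - 4  [with Drops=-2]  = -8
Jitter = -3·Retries - 3·Drops  [with Retries=-8, Drops=-2]  = 30
Goodput = -2·Queue - Jitter + 4  [with Queue=-8, Jitter=30]  = -10

-10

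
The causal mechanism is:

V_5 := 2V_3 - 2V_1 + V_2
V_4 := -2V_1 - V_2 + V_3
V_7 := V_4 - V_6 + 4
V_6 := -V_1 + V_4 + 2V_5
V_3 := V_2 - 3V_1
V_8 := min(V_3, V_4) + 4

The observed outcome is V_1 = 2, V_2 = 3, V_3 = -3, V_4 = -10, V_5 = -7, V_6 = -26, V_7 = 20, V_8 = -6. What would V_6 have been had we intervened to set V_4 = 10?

Under do(V_4=10), the mechanism V_4 := -2V_1 - V_2 + V_3 is discarded; V_4 is fixed at 10.
V_3 = V_2 - 3V_1  [with V_2=3, V_1=2]  = -3
V_5 = 2V_3 - 2V_1 + V_2  [with V_3=-3, V_1=2, V_2=3]  = -7
V_6 = -V_1 + V_4 + 2V_5  [with V_1=2, V_4=10, V_5=-7]  = -6

-6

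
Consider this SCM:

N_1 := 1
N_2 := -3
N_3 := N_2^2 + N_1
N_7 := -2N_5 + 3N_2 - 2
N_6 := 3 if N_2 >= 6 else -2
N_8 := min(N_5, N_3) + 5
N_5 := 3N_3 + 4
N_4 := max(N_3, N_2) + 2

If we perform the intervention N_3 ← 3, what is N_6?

-2

The intervention breaks the incoming arrows to N_3: N_3 := N_2^2 + N_1 no longer applies, and N_3 = 3.
No directed path runs from N_3 to N_6, so N_6 keeps its natural value.
N_6 = 3 if N_2 >= 6 else -2  [with N_2=-3]  = -2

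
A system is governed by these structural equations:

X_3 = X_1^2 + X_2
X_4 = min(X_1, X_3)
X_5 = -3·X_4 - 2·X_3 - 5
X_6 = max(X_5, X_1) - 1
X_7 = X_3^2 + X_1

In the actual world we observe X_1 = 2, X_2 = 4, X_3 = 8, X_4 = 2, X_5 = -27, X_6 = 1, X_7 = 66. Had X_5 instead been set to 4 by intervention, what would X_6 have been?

The intervention breaks the incoming arrows to X_5: X_5 = -3·X_4 - 2·X_3 - 5 no longer applies, and X_5 = 4.
X_6 = max(X_5, X_1) - 1  [with X_5=4, X_1=2]  = 3

3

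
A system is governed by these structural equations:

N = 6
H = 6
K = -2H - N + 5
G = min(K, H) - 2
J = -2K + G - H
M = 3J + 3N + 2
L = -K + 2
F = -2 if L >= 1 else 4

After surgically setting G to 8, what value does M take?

Under do(G=8), the mechanism G = min(K, H) - 2 is discarded; G is fixed at 8.
K = -2H - N + 5  [with H=6, N=6]  = -13
J = -2K + G - H  [with K=-13, G=8, H=6]  = 28
M = 3J + 3N + 2  [with J=28, N=6]  = 104

104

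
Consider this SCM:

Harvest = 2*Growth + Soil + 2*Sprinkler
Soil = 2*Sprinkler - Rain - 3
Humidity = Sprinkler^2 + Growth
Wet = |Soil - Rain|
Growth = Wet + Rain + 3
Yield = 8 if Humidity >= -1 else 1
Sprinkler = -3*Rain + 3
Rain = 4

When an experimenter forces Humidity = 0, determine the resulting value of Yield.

8

Intervening sets Humidity = 0 and removes its equation (Humidity = Sprinkler^2 + Growth).
Yield = 8 if Humidity >= -1 else 1  [with Humidity=0]  = 8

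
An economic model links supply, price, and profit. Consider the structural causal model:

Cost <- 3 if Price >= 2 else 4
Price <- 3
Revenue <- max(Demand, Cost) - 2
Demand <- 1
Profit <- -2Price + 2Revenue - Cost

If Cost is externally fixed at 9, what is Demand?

Under do(Cost=9), the mechanism Cost <- 3 if Price >= 2 else 4 is discarded; Cost is fixed at 9.
Demand is not downstream of the intervention, so its value is determined by the original equations.

1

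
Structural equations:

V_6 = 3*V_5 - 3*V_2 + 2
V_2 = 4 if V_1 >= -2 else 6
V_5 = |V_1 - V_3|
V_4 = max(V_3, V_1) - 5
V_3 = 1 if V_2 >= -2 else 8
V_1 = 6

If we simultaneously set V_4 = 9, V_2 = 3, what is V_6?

8

The joint intervention fixes V_4 = 9, V_2 = 3, removing each variable's own equation.
V_3 = 1 if V_2 >= -2 else 8  [with V_2=3]  = 1
V_5 = |V_1 - V_3|  [with V_1=6, V_3=1]  = 5
V_6 = 3*V_5 - 3*V_2 + 2  [with V_5=5, V_2=3]  = 8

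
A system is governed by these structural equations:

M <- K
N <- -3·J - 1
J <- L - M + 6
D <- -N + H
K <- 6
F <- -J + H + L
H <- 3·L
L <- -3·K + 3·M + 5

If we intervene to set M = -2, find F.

-65

Under do(M=-2), the mechanism M <- K is discarded; M is fixed at -2.
L = -3·K + 3·M + 5  [with K=6, M=-2]  = -19
H = 3·L  [with L=-19]  = -57
J = L - M + 6  [with L=-19, M=-2]  = -11
F = -J + H + L  [with J=-11, H=-57, L=-19]  = -65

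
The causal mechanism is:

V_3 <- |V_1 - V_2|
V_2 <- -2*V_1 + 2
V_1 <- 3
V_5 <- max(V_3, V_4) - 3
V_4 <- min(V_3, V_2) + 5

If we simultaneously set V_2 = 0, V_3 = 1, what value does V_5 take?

Under do(V_2 = 0, V_3 = 1), each intervened variable's structural equation is replaced by its fixed value.
V_4 = min(V_3, V_2) + 5  [with V_3=1, V_2=0]  = 5
V_5 = max(V_3, V_4) - 3  [with V_3=1, V_4=5]  = 2

2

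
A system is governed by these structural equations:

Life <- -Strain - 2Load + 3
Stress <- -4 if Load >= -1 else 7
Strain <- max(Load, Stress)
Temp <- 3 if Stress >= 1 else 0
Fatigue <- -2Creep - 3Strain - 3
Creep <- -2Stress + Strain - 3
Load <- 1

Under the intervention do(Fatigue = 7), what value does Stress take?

do(Fatigue=7) replaces the equation Fatigue <- -2Creep - 3Strain - 3 with the constant Fatigue = 7.
Stress is not downstream of the intervention, so its value is determined by the original equations.
Stress = -4 if Load >= -1 else 7  [with Load=1]  = -4

-4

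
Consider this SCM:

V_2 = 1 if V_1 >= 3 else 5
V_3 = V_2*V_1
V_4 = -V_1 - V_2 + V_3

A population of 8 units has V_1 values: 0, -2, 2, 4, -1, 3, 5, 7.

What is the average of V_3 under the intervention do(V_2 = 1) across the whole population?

Every unit gets V_2=1 under the intervention. V_3 values become 0, -2, 2, 4, -1, 3, 5, 7; E[V_3|do(V_2=1)] = 2.25.

2.25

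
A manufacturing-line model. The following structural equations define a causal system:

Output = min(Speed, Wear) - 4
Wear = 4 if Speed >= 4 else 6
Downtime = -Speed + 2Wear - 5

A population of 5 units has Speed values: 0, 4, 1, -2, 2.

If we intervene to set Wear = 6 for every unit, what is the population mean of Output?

-3

The intervention sets Wear=6 in all 5 units regardless of Speed. Recomputing Output per unit gives -4, 0, -3, -6, -2; average -3.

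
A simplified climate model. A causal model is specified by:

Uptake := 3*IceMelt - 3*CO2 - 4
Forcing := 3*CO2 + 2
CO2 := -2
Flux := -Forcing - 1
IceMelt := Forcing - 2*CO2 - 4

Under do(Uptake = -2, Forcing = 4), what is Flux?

-5

Setting Uptake = -2, Forcing = 4 by intervention discards those variables' equations.
Flux = -Forcing - 1  [with Forcing=4]  = -5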